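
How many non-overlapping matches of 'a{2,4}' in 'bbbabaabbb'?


Pattern 'a{2,4}' matches between 2 and 4 consecutive a's (greedy).
String: 'bbbabaabbb'
Finding runs of a's and applying greedy matching:
  Run at pos 3: 'a' (length 1)
  Run at pos 5: 'aa' (length 2)
Matches: ['aa']
Count: 1

1


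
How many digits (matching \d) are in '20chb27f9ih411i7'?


\d matches any digit 0-9.
Scanning '20chb27f9ih411i7':
  pos 0: '2' -> DIGIT
  pos 1: '0' -> DIGIT
  pos 5: '2' -> DIGIT
  pos 6: '7' -> DIGIT
  pos 8: '9' -> DIGIT
  pos 11: '4' -> DIGIT
  pos 12: '1' -> DIGIT
  pos 13: '1' -> DIGIT
  pos 15: '7' -> DIGIT
Digits found: ['2', '0', '2', '7', '9', '4', '1', '1', '7']
Total: 9

9


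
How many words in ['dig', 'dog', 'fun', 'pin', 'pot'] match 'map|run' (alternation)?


Alternation 'map|run' matches either 'map' or 'run'.
Checking each word:
  'dig' -> no
  'dog' -> no
  'fun' -> no
  'pin' -> no
  'pot' -> no
Matches: []
Count: 0

0


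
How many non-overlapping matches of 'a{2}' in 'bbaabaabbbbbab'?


Pattern 'a{2}' matches exactly 2 consecutive a's (greedy, non-overlapping).
String: 'bbaabaabbbbbab'
Scanning for runs of a's:
  Run at pos 2: 'aa' (length 2) -> 1 match(es)
  Run at pos 5: 'aa' (length 2) -> 1 match(es)
  Run at pos 12: 'a' (length 1) -> 0 match(es)
Matches found: ['aa', 'aa']
Total: 2

2


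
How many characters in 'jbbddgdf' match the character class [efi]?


Character class [efi] matches any of: {e, f, i}
Scanning string 'jbbddgdf' character by character:
  pos 0: 'j' -> no
  pos 1: 'b' -> no
  pos 2: 'b' -> no
  pos 3: 'd' -> no
  pos 4: 'd' -> no
  pos 5: 'g' -> no
  pos 6: 'd' -> no
  pos 7: 'f' -> MATCH
Total matches: 1

1


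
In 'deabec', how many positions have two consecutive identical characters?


Looking for consecutive identical characters in 'deabec':
  pos 0-1: 'd' vs 'e' -> different
  pos 1-2: 'e' vs 'a' -> different
  pos 2-3: 'a' vs 'b' -> different
  pos 3-4: 'b' vs 'e' -> different
  pos 4-5: 'e' vs 'c' -> different
Consecutive identical pairs: []
Count: 0

0


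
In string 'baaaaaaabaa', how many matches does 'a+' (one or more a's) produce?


Pattern 'a+' matches one or more consecutive a's.
String: 'baaaaaaabaa'
Scanning for runs of a:
  Match 1: 'aaaaaaa' (length 7)
  Match 2: 'aa' (length 2)
Total matches: 2

2


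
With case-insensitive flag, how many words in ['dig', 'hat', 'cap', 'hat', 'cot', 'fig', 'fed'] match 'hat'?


Case-insensitive matching: compare each word's lowercase form to 'hat'.
  'dig' -> lower='dig' -> no
  'hat' -> lower='hat' -> MATCH
  'cap' -> lower='cap' -> no
  'hat' -> lower='hat' -> MATCH
  'cot' -> lower='cot' -> no
  'fig' -> lower='fig' -> no
  'fed' -> lower='fed' -> no
Matches: ['hat', 'hat']
Count: 2

2


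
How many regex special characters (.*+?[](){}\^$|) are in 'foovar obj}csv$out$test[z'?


Regex special characters are: . * + ? [ ] ( ) { } \ ^ $ |
Scanning 'foovar obj}csv$out$test[z':
  pos 10: '}' -> SPECIAL
  pos 14: '$' -> SPECIAL
  pos 18: '$' -> SPECIAL
  pos 23: '[' -> SPECIAL
Special chars found: ['}', '$', '$', '[']
Total: 4

4


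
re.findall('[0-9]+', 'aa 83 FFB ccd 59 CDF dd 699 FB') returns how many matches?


Pattern '[0-9]+' finds one or more digits.
Text: 'aa 83 FFB ccd 59 CDF dd 699 FB'
Scanning for matches:
  Match 1: '83'
  Match 2: '59'
  Match 3: '699'
Total matches: 3

3


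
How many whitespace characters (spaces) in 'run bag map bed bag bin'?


\s matches whitespace characters (spaces, tabs, etc.).
Text: 'run bag map bed bag bin'
This text has 6 words separated by spaces.
Number of spaces = number of words - 1 = 6 - 1 = 5

5


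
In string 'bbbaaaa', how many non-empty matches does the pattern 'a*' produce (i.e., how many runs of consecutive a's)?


Pattern 'a*' matches zero or more a's. We want non-empty runs of consecutive a's.
String: 'bbbaaaa'
Walking through the string to find runs of a's:
  Run 1: positions 3-6 -> 'aaaa'
Non-empty runs found: ['aaaa']
Count: 1

1


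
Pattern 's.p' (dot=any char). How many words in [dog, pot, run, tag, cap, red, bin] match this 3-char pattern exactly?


Pattern 's.p' means: starts with 's', any single char, ends with 'p'.
Checking each word (must be exactly 3 chars):
  'dog' (len=3): no
  'pot' (len=3): no
  'run' (len=3): no
  'tag' (len=3): no
  'cap' (len=3): no
  'red' (len=3): no
  'bin' (len=3): no
Matching words: []
Total: 0

0


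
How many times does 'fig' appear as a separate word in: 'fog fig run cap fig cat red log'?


Scanning each word for exact match 'fig':
  Word 1: 'fog' -> no
  Word 2: 'fig' -> MATCH
  Word 3: 'run' -> no
  Word 4: 'cap' -> no
  Word 5: 'fig' -> MATCH
  Word 6: 'cat' -> no
  Word 7: 'red' -> no
  Word 8: 'log' -> no
Total matches: 2

2


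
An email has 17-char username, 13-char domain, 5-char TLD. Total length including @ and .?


An email address has format: username@domain.tld
Username length: 17
'@' character: 1
Domain length: 13
'.' character: 1
TLD length: 5
Total = 17 + 1 + 13 + 1 + 5 = 37

37


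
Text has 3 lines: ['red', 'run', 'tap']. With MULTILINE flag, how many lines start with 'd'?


With MULTILINE flag, ^ matches the start of each line.
Lines: ['red', 'run', 'tap']
Checking which lines start with 'd':
  Line 1: 'red' -> no
  Line 2: 'run' -> no
  Line 3: 'tap' -> no
Matching lines: []
Count: 0

0


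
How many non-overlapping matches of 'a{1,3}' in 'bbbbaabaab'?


Pattern 'a{1,3}' matches between 1 and 3 consecutive a's (greedy).
String: 'bbbbaabaab'
Finding runs of a's and applying greedy matching:
  Run at pos 4: 'aa' (length 2)
  Run at pos 7: 'aa' (length 2)
Matches: ['aa', 'aa']
Count: 2

2


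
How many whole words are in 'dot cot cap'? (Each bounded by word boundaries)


Word boundaries (\b) mark the start/end of each word.
Text: 'dot cot cap'
Splitting by whitespace:
  Word 1: 'dot'
  Word 2: 'cot'
  Word 3: 'cap'
Total whole words: 3

3


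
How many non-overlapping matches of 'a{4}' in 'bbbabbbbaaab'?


Pattern 'a{4}' matches exactly 4 consecutive a's (greedy, non-overlapping).
String: 'bbbabbbbaaab'
Scanning for runs of a's:
  Run at pos 3: 'a' (length 1) -> 0 match(es)
  Run at pos 8: 'aaa' (length 3) -> 0 match(es)
Matches found: []
Total: 0

0


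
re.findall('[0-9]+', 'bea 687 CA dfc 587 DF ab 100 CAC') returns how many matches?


Pattern '[0-9]+' finds one or more digits.
Text: 'bea 687 CA dfc 587 DF ab 100 CAC'
Scanning for matches:
  Match 1: '687'
  Match 2: '587'
  Match 3: '100'
Total matches: 3

3


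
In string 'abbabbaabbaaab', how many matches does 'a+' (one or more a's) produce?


Pattern 'a+' matches one or more consecutive a's.
String: 'abbabbaabbaaab'
Scanning for runs of a:
  Match 1: 'a' (length 1)
  Match 2: 'a' (length 1)
  Match 3: 'aa' (length 2)
  Match 4: 'aaa' (length 3)
Total matches: 4

4


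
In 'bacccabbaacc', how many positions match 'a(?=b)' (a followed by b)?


Lookahead 'a(?=b)' matches 'a' only when followed by 'b'.
String: 'bacccabbaacc'
Checking each position where char is 'a':
  pos 1: 'a' -> no (next='c')
  pos 5: 'a' -> MATCH (next='b')
  pos 8: 'a' -> no (next='a')
  pos 9: 'a' -> no (next='c')
Matching positions: [5]
Count: 1

1


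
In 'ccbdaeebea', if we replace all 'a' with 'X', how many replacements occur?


re.sub('a', 'X', text) replaces every occurrence of 'a' with 'X'.
Text: 'ccbdaeebea'
Scanning for 'a':
  pos 4: 'a' -> replacement #1
  pos 9: 'a' -> replacement #2
Total replacements: 2

2


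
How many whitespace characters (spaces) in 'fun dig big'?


\s matches whitespace characters (spaces, tabs, etc.).
Text: 'fun dig big'
This text has 3 words separated by spaces.
Number of spaces = number of words - 1 = 3 - 1 = 2

2


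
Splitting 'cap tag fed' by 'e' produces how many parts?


Splitting by 'e' breaks the string at each occurrence of the separator.
Text: 'cap tag fed'
Parts after split:
  Part 1: 'cap tag f'
  Part 2: 'd'
Total parts: 2

2


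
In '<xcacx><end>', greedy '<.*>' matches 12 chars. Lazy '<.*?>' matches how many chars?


Greedy '<.*>' tries to match as MUCH as possible.
Lazy '<.*?>' tries to match as LITTLE as possible.

String: '<xcacx><end>'
Greedy '<.*>' starts at first '<' and extends to the LAST '>': '<xcacx><end>' (12 chars)
Lazy '<.*?>' starts at first '<' and stops at the FIRST '>': '<xcacx>' (7 chars)

7


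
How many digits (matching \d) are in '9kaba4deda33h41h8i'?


\d matches any digit 0-9.
Scanning '9kaba4deda33h41h8i':
  pos 0: '9' -> DIGIT
  pos 5: '4' -> DIGIT
  pos 10: '3' -> DIGIT
  pos 11: '3' -> DIGIT
  pos 13: '4' -> DIGIT
  pos 14: '1' -> DIGIT
  pos 16: '8' -> DIGIT
Digits found: ['9', '4', '3', '3', '4', '1', '8']
Total: 7

7


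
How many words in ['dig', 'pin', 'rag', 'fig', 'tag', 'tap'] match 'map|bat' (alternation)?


Alternation 'map|bat' matches either 'map' or 'bat'.
Checking each word:
  'dig' -> no
  'pin' -> no
  'rag' -> no
  'fig' -> no
  'tag' -> no
  'tap' -> no
Matches: []
Count: 0

0


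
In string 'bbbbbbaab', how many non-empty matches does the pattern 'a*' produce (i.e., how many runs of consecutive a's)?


Pattern 'a*' matches zero or more a's. We want non-empty runs of consecutive a's.
String: 'bbbbbbaab'
Walking through the string to find runs of a's:
  Run 1: positions 6-7 -> 'aa'
Non-empty runs found: ['aa']
Count: 1

1


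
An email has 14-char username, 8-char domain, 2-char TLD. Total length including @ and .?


An email address has format: username@domain.tld
Username length: 14
'@' character: 1
Domain length: 8
'.' character: 1
TLD length: 2
Total = 14 + 1 + 8 + 1 + 2 = 26

26


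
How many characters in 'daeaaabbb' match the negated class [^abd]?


Negated class [^abd] matches any char NOT in {a, b, d}
Scanning 'daeaaabbb':
  pos 0: 'd' -> no (excluded)
  pos 1: 'a' -> no (excluded)
  pos 2: 'e' -> MATCH
  pos 3: 'a' -> no (excluded)
  pos 4: 'a' -> no (excluded)
  pos 5: 'a' -> no (excluded)
  pos 6: 'b' -> no (excluded)
  pos 7: 'b' -> no (excluded)
  pos 8: 'b' -> no (excluded)
Total matches: 1

1


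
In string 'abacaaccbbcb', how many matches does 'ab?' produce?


Pattern 'ab?' matches 'a' optionally followed by 'b'.
String: 'abacaaccbbcb'
Scanning left to right for 'a' then checking next char:
  Match 1: 'ab' (a followed by b)
  Match 2: 'a' (a not followed by b)
  Match 3: 'a' (a not followed by b)
  Match 4: 'a' (a not followed by b)
Total matches: 4

4


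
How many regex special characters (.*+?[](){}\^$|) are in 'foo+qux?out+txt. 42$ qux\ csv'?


Regex special characters are: . * + ? [ ] ( ) { } \ ^ $ |
Scanning 'foo+qux?out+txt. 42$ qux\ csv':
  pos 3: '+' -> SPECIAL
  pos 7: '?' -> SPECIAL
  pos 11: '+' -> SPECIAL
  pos 15: '.' -> SPECIAL
  pos 19: '$' -> SPECIAL
  pos 24: '\' -> SPECIAL
Special chars found: ['+', '?', '+', '.', '$', '\\']
Total: 6

6


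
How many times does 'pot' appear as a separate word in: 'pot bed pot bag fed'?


Scanning each word for exact match 'pot':
  Word 1: 'pot' -> MATCH
  Word 2: 'bed' -> no
  Word 3: 'pot' -> MATCH
  Word 4: 'bag' -> no
  Word 5: 'fed' -> no
Total matches: 2

2


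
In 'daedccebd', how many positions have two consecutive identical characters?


Looking for consecutive identical characters in 'daedccebd':
  pos 0-1: 'd' vs 'a' -> different
  pos 1-2: 'a' vs 'e' -> different
  pos 2-3: 'e' vs 'd' -> different
  pos 3-4: 'd' vs 'c' -> different
  pos 4-5: 'c' vs 'c' -> MATCH ('cc')
  pos 5-6: 'c' vs 'e' -> different
  pos 6-7: 'e' vs 'b' -> different
  pos 7-8: 'b' vs 'd' -> different
Consecutive identical pairs: ['cc']
Count: 1

1


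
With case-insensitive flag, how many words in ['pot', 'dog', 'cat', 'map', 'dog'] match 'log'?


Case-insensitive matching: compare each word's lowercase form to 'log'.
  'pot' -> lower='pot' -> no
  'dog' -> lower='dog' -> no
  'cat' -> lower='cat' -> no
  'map' -> lower='map' -> no
  'dog' -> lower='dog' -> no
Matches: []
Count: 0

0


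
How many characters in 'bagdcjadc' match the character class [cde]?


Character class [cde] matches any of: {c, d, e}
Scanning string 'bagdcjadc' character by character:
  pos 0: 'b' -> no
  pos 1: 'a' -> no
  pos 2: 'g' -> no
  pos 3: 'd' -> MATCH
  pos 4: 'c' -> MATCH
  pos 5: 'j' -> no
  pos 6: 'a' -> no
  pos 7: 'd' -> MATCH
  pos 8: 'c' -> MATCH
Total matches: 4

4


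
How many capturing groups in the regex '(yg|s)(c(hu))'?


To count capturing groups, count each '(' that starts a group.
Pattern: '(yg|s)(c(hu))'
Walking through the pattern:
  Position 0: '(' -> group #1
  Position 6: '(' -> group #2
  Position 8: '(' -> group #3
Total capturing groups: 3

3


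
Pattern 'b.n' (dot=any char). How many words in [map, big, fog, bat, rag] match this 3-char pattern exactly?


Pattern 'b.n' means: starts with 'b', any single char, ends with 'n'.
Checking each word (must be exactly 3 chars):
  'map' (len=3): no
  'big' (len=3): no
  'fog' (len=3): no
  'bat' (len=3): no
  'rag' (len=3): no
Matching words: []
Total: 0

0


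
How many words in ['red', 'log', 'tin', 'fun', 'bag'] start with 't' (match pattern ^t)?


Pattern ^t anchors to start of word. Check which words begin with 't':
  'red' -> no
  'log' -> no
  'tin' -> MATCH (starts with 't')
  'fun' -> no
  'bag' -> no
Matching words: ['tin']
Count: 1

1


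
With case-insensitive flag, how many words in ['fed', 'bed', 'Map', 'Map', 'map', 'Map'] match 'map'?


Case-insensitive matching: compare each word's lowercase form to 'map'.
  'fed' -> lower='fed' -> no
  'bed' -> lower='bed' -> no
  'Map' -> lower='map' -> MATCH
  'Map' -> lower='map' -> MATCH
  'map' -> lower='map' -> MATCH
  'Map' -> lower='map' -> MATCH
Matches: ['Map', 'Map', 'map', 'Map']
Count: 4

4


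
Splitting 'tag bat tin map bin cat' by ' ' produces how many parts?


Splitting by ' ' breaks the string at each occurrence of the separator.
Text: 'tag bat tin map bin cat'
Parts after split:
  Part 1: 'tag'
  Part 2: 'bat'
  Part 3: 'tin'
  Part 4: 'map'
  Part 5: 'bin'
  Part 6: 'cat'
Total parts: 6

6


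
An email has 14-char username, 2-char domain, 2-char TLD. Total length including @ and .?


An email address has format: username@domain.tld
Username length: 14
'@' character: 1
Domain length: 2
'.' character: 1
TLD length: 2
Total = 14 + 1 + 2 + 1 + 2 = 20

20


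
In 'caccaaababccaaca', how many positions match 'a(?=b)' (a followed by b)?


Lookahead 'a(?=b)' matches 'a' only when followed by 'b'.
String: 'caccaaababccaaca'
Checking each position where char is 'a':
  pos 1: 'a' -> no (next='c')
  pos 4: 'a' -> no (next='a')
  pos 5: 'a' -> no (next='a')
  pos 6: 'a' -> MATCH (next='b')
  pos 8: 'a' -> MATCH (next='b')
  pos 12: 'a' -> no (next='a')
  pos 13: 'a' -> no (next='c')
Matching positions: [6, 8]
Count: 2

2


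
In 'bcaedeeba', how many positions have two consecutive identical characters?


Looking for consecutive identical characters in 'bcaedeeba':
  pos 0-1: 'b' vs 'c' -> different
  pos 1-2: 'c' vs 'a' -> different
  pos 2-3: 'a' vs 'e' -> different
  pos 3-4: 'e' vs 'd' -> different
  pos 4-5: 'd' vs 'e' -> different
  pos 5-6: 'e' vs 'e' -> MATCH ('ee')
  pos 6-7: 'e' vs 'b' -> different
  pos 7-8: 'b' vs 'a' -> different
Consecutive identical pairs: ['ee']
Count: 1

1


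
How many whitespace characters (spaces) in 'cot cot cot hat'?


\s matches whitespace characters (spaces, tabs, etc.).
Text: 'cot cot cot hat'
This text has 4 words separated by spaces.
Number of spaces = number of words - 1 = 4 - 1 = 3

3


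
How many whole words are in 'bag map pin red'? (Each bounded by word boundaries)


Word boundaries (\b) mark the start/end of each word.
Text: 'bag map pin red'
Splitting by whitespace:
  Word 1: 'bag'
  Word 2: 'map'
  Word 3: 'pin'
  Word 4: 'red'
Total whole words: 4

4


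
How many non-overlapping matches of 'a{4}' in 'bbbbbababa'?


Pattern 'a{4}' matches exactly 4 consecutive a's (greedy, non-overlapping).
String: 'bbbbbababa'
Scanning for runs of a's:
  Run at pos 5: 'a' (length 1) -> 0 match(es)
  Run at pos 7: 'a' (length 1) -> 0 match(es)
  Run at pos 9: 'a' (length 1) -> 0 match(es)
Matches found: []
Total: 0

0


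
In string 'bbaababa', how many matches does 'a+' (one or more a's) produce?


Pattern 'a+' matches one or more consecutive a's.
String: 'bbaababa'
Scanning for runs of a:
  Match 1: 'aa' (length 2)
  Match 2: 'a' (length 1)
  Match 3: 'a' (length 1)
Total matches: 3

3


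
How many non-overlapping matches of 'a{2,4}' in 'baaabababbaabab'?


Pattern 'a{2,4}' matches between 2 and 4 consecutive a's (greedy).
String: 'baaabababbaabab'
Finding runs of a's and applying greedy matching:
  Run at pos 1: 'aaa' (length 3)
  Run at pos 5: 'a' (length 1)
  Run at pos 7: 'a' (length 1)
  Run at pos 10: 'aa' (length 2)
  Run at pos 13: 'a' (length 1)
Matches: ['aaa', 'aa']
Count: 2

2


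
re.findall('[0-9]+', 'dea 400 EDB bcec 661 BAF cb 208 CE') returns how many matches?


Pattern '[0-9]+' finds one or more digits.
Text: 'dea 400 EDB bcec 661 BAF cb 208 CE'
Scanning for matches:
  Match 1: '400'
  Match 2: '661'
  Match 3: '208'
Total matches: 3

3


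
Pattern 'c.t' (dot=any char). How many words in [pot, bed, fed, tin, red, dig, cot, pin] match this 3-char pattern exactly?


Pattern 'c.t' means: starts with 'c', any single char, ends with 't'.
Checking each word (must be exactly 3 chars):
  'pot' (len=3): no
  'bed' (len=3): no
  'fed' (len=3): no
  'tin' (len=3): no
  'red' (len=3): no
  'dig' (len=3): no
  'cot' (len=3): MATCH
  'pin' (len=3): no
Matching words: ['cot']
Total: 1

1


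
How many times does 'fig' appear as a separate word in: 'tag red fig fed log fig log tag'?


Scanning each word for exact match 'fig':
  Word 1: 'tag' -> no
  Word 2: 'red' -> no
  Word 3: 'fig' -> MATCH
  Word 4: 'fed' -> no
  Word 5: 'log' -> no
  Word 6: 'fig' -> MATCH
  Word 7: 'log' -> no
  Word 8: 'tag' -> no
Total matches: 2

2


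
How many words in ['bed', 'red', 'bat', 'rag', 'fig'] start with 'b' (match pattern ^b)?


Pattern ^b anchors to start of word. Check which words begin with 'b':
  'bed' -> MATCH (starts with 'b')
  'red' -> no
  'bat' -> MATCH (starts with 'b')
  'rag' -> no
  'fig' -> no
Matching words: ['bed', 'bat']
Count: 2

2


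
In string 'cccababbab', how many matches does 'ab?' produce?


Pattern 'ab?' matches 'a' optionally followed by 'b'.
String: 'cccababbab'
Scanning left to right for 'a' then checking next char:
  Match 1: 'ab' (a followed by b)
  Match 2: 'ab' (a followed by b)
  Match 3: 'ab' (a followed by b)
Total matches: 3

3


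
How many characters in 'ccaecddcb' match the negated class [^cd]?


Negated class [^cd] matches any char NOT in {c, d}
Scanning 'ccaecddcb':
  pos 0: 'c' -> no (excluded)
  pos 1: 'c' -> no (excluded)
  pos 2: 'a' -> MATCH
  pos 3: 'e' -> MATCH
  pos 4: 'c' -> no (excluded)
  pos 5: 'd' -> no (excluded)
  pos 6: 'd' -> no (excluded)
  pos 7: 'c' -> no (excluded)
  pos 8: 'b' -> MATCH
Total matches: 3

3


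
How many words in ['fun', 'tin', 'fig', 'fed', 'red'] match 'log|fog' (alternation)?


Alternation 'log|fog' matches either 'log' or 'fog'.
Checking each word:
  'fun' -> no
  'tin' -> no
  'fig' -> no
  'fed' -> no
  'red' -> no
Matches: []
Count: 0

0


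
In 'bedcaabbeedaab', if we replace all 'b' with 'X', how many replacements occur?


re.sub('b', 'X', text) replaces every occurrence of 'b' with 'X'.
Text: 'bedcaabbeedaab'
Scanning for 'b':
  pos 0: 'b' -> replacement #1
  pos 6: 'b' -> replacement #2
  pos 7: 'b' -> replacement #3
  pos 13: 'b' -> replacement #4
Total replacements: 4

4


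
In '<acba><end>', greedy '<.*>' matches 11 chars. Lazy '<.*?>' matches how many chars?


Greedy '<.*>' tries to match as MUCH as possible.
Lazy '<.*?>' tries to match as LITTLE as possible.

String: '<acba><end>'
Greedy '<.*>' starts at first '<' and extends to the LAST '>': '<acba><end>' (11 chars)
Lazy '<.*?>' starts at first '<' and stops at the FIRST '>': '<acba>' (6 chars)

6


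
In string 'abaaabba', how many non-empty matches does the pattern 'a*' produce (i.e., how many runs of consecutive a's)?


Pattern 'a*' matches zero or more a's. We want non-empty runs of consecutive a's.
String: 'abaaabba'
Walking through the string to find runs of a's:
  Run 1: positions 0-0 -> 'a'
  Run 2: positions 2-4 -> 'aaa'
  Run 3: positions 7-7 -> 'a'
Non-empty runs found: ['a', 'aaa', 'a']
Count: 3

3


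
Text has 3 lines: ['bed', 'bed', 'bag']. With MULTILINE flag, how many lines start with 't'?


With MULTILINE flag, ^ matches the start of each line.
Lines: ['bed', 'bed', 'bag']
Checking which lines start with 't':
  Line 1: 'bed' -> no
  Line 2: 'bed' -> no
  Line 3: 'bag' -> no
Matching lines: []
Count: 0

0


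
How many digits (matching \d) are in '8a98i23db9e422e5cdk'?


\d matches any digit 0-9.
Scanning '8a98i23db9e422e5cdk':
  pos 0: '8' -> DIGIT
  pos 2: '9' -> DIGIT
  pos 3: '8' -> DIGIT
  pos 5: '2' -> DIGIT
  pos 6: '3' -> DIGIT
  pos 9: '9' -> DIGIT
  pos 11: '4' -> DIGIT
  pos 12: '2' -> DIGIT
  pos 13: '2' -> DIGIT
  pos 15: '5' -> DIGIT
Digits found: ['8', '9', '8', '2', '3', '9', '4', '2', '2', '5']
Total: 10

10


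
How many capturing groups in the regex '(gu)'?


To count capturing groups, count each '(' that starts a group.
Pattern: '(gu)'
Walking through the pattern:
  Position 0: '(' -> group #1
Total capturing groups: 1

1


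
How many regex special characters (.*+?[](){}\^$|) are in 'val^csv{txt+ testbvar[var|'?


Regex special characters are: . * + ? [ ] ( ) { } \ ^ $ |
Scanning 'val^csv{txt+ testbvar[var|':
  pos 3: '^' -> SPECIAL
  pos 7: '{' -> SPECIAL
  pos 11: '+' -> SPECIAL
  pos 21: '[' -> SPECIAL
  pos 25: '|' -> SPECIAL
Special chars found: ['^', '{', '+', '[', '|']
Total: 5

5


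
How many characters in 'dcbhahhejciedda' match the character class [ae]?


Character class [ae] matches any of: {a, e}
Scanning string 'dcbhahhejciedda' character by character:
  pos 0: 'd' -> no
  pos 1: 'c' -> no
  pos 2: 'b' -> no
  pos 3: 'h' -> no
  pos 4: 'a' -> MATCH
  pos 5: 'h' -> no
  pos 6: 'h' -> no
  pos 7: 'e' -> MATCH
  pos 8: 'j' -> no
  pos 9: 'c' -> no
  pos 10: 'i' -> no
  pos 11: 'e' -> MATCH
  pos 12: 'd' -> no
  pos 13: 'd' -> no
  pos 14: 'a' -> MATCH
Total matches: 4

4


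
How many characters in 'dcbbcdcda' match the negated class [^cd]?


Negated class [^cd] matches any char NOT in {c, d}
Scanning 'dcbbcdcda':
  pos 0: 'd' -> no (excluded)
  pos 1: 'c' -> no (excluded)
  pos 2: 'b' -> MATCH
  pos 3: 'b' -> MATCH
  pos 4: 'c' -> no (excluded)
  pos 5: 'd' -> no (excluded)
  pos 6: 'c' -> no (excluded)
  pos 7: 'd' -> no (excluded)
  pos 8: 'a' -> MATCH
Total matches: 3

3


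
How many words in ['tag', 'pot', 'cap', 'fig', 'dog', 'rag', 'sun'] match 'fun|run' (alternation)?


Alternation 'fun|run' matches either 'fun' or 'run'.
Checking each word:
  'tag' -> no
  'pot' -> no
  'cap' -> no
  'fig' -> no
  'dog' -> no
  'rag' -> no
  'sun' -> no
Matches: []
Count: 0

0


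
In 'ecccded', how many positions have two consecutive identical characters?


Looking for consecutive identical characters in 'ecccded':
  pos 0-1: 'e' vs 'c' -> different
  pos 1-2: 'c' vs 'c' -> MATCH ('cc')
  pos 2-3: 'c' vs 'c' -> MATCH ('cc')
  pos 3-4: 'c' vs 'd' -> different
  pos 4-5: 'd' vs 'e' -> different
  pos 5-6: 'e' vs 'd' -> different
Consecutive identical pairs: ['cc', 'cc']
Count: 2

2


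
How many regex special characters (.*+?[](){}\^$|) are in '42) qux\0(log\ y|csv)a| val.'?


Regex special characters are: . * + ? [ ] ( ) { } \ ^ $ |
Scanning '42) qux\0(log\ y|csv)a| val.':
  pos 2: ')' -> SPECIAL
  pos 7: '\' -> SPECIAL
  pos 9: '(' -> SPECIAL
  pos 13: '\' -> SPECIAL
  pos 16: '|' -> SPECIAL
  pos 20: ')' -> SPECIAL
  pos 22: '|' -> SPECIAL
  pos 27: '.' -> SPECIAL
Special chars found: [')', '\\', '(', '\\', '|', ')', '|', '.']
Total: 8

8


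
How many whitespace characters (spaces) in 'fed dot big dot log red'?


\s matches whitespace characters (spaces, tabs, etc.).
Text: 'fed dot big dot log red'
This text has 6 words separated by spaces.
Number of spaces = number of words - 1 = 6 - 1 = 5

5


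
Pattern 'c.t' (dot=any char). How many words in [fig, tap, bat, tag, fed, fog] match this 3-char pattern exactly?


Pattern 'c.t' means: starts with 'c', any single char, ends with 't'.
Checking each word (must be exactly 3 chars):
  'fig' (len=3): no
  'tap' (len=3): no
  'bat' (len=3): no
  'tag' (len=3): no
  'fed' (len=3): no
  'fog' (len=3): no
Matching words: []
Total: 0

0


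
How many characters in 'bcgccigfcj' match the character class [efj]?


Character class [efj] matches any of: {e, f, j}
Scanning string 'bcgccigfcj' character by character:
  pos 0: 'b' -> no
  pos 1: 'c' -> no
  pos 2: 'g' -> no
  pos 3: 'c' -> no
  pos 4: 'c' -> no
  pos 5: 'i' -> no
  pos 6: 'g' -> no
  pos 7: 'f' -> MATCH
  pos 8: 'c' -> no
  pos 9: 'j' -> MATCH
Total matches: 2

2


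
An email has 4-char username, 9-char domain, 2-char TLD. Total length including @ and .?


An email address has format: username@domain.tld
Username length: 4
'@' character: 1
Domain length: 9
'.' character: 1
TLD length: 2
Total = 4 + 1 + 9 + 1 + 2 = 17

17


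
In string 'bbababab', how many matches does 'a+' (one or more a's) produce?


Pattern 'a+' matches one or more consecutive a's.
String: 'bbababab'
Scanning for runs of a:
  Match 1: 'a' (length 1)
  Match 2: 'a' (length 1)
  Match 3: 'a' (length 1)
Total matches: 3

3


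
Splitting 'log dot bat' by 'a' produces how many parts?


Splitting by 'a' breaks the string at each occurrence of the separator.
Text: 'log dot bat'
Parts after split:
  Part 1: 'log dot b'
  Part 2: 't'
Total parts: 2

2


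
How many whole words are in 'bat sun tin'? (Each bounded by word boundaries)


Word boundaries (\b) mark the start/end of each word.
Text: 'bat sun tin'
Splitting by whitespace:
  Word 1: 'bat'
  Word 2: 'sun'
  Word 3: 'tin'
Total whole words: 3

3


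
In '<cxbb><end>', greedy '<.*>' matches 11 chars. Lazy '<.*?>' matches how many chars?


Greedy '<.*>' tries to match as MUCH as possible.
Lazy '<.*?>' tries to match as LITTLE as possible.

String: '<cxbb><end>'
Greedy '<.*>' starts at first '<' and extends to the LAST '>': '<cxbb><end>' (11 chars)
Lazy '<.*?>' starts at first '<' and stops at the FIRST '>': '<cxbb>' (6 chars)

6


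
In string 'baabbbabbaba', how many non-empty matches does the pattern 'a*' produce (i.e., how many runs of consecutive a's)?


Pattern 'a*' matches zero or more a's. We want non-empty runs of consecutive a's.
String: 'baabbbabbaba'
Walking through the string to find runs of a's:
  Run 1: positions 1-2 -> 'aa'
  Run 2: positions 6-6 -> 'a'
  Run 3: positions 9-9 -> 'a'
  Run 4: positions 11-11 -> 'a'
Non-empty runs found: ['aa', 'a', 'a', 'a']
Count: 4

4


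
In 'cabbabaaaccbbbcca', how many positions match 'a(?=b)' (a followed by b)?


Lookahead 'a(?=b)' matches 'a' only when followed by 'b'.
String: 'cabbabaaaccbbbcca'
Checking each position where char is 'a':
  pos 1: 'a' -> MATCH (next='b')
  pos 4: 'a' -> MATCH (next='b')
  pos 6: 'a' -> no (next='a')
  pos 7: 'a' -> no (next='a')
  pos 8: 'a' -> no (next='c')
Matching positions: [1, 4]
Count: 2

2


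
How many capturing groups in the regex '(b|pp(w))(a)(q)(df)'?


To count capturing groups, count each '(' that starts a group.
Pattern: '(b|pp(w))(a)(q)(df)'
Walking through the pattern:
  Position 0: '(' -> group #1
  Position 5: '(' -> group #2
  Position 9: '(' -> group #3
  Position 12: '(' -> group #4
  Position 15: '(' -> group #5
Total capturing groups: 5

5


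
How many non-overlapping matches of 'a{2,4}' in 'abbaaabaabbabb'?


Pattern 'a{2,4}' matches between 2 and 4 consecutive a's (greedy).
String: 'abbaaabaabbabb'
Finding runs of a's and applying greedy matching:
  Run at pos 0: 'a' (length 1)
  Run at pos 3: 'aaa' (length 3)
  Run at pos 7: 'aa' (length 2)
  Run at pos 11: 'a' (length 1)
Matches: ['aaa', 'aa']
Count: 2

2


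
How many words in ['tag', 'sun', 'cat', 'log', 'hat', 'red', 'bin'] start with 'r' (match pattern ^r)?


Pattern ^r anchors to start of word. Check which words begin with 'r':
  'tag' -> no
  'sun' -> no
  'cat' -> no
  'log' -> no
  'hat' -> no
  'red' -> MATCH (starts with 'r')
  'bin' -> no
Matching words: ['red']
Count: 1

1


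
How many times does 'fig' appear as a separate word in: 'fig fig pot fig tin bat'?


Scanning each word for exact match 'fig':
  Word 1: 'fig' -> MATCH
  Word 2: 'fig' -> MATCH
  Word 3: 'pot' -> no
  Word 4: 'fig' -> MATCH
  Word 5: 'tin' -> no
  Word 6: 'bat' -> no
Total matches: 3

3


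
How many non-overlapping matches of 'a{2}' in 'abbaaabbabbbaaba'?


Pattern 'a{2}' matches exactly 2 consecutive a's (greedy, non-overlapping).
String: 'abbaaabbabbbaaba'
Scanning for runs of a's:
  Run at pos 0: 'a' (length 1) -> 0 match(es)
  Run at pos 3: 'aaa' (length 3) -> 1 match(es)
  Run at pos 8: 'a' (length 1) -> 0 match(es)
  Run at pos 12: 'aa' (length 2) -> 1 match(es)
  Run at pos 15: 'a' (length 1) -> 0 match(es)
Matches found: ['aa', 'aa']
Total: 2

2


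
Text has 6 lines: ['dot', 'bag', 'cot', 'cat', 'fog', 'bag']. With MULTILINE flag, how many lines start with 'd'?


With MULTILINE flag, ^ matches the start of each line.
Lines: ['dot', 'bag', 'cot', 'cat', 'fog', 'bag']
Checking which lines start with 'd':
  Line 1: 'dot' -> MATCH
  Line 2: 'bag' -> no
  Line 3: 'cot' -> no
  Line 4: 'cat' -> no
  Line 5: 'fog' -> no
  Line 6: 'bag' -> no
Matching lines: ['dot']
Count: 1

1


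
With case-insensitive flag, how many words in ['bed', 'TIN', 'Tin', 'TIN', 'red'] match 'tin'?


Case-insensitive matching: compare each word's lowercase form to 'tin'.
  'bed' -> lower='bed' -> no
  'TIN' -> lower='tin' -> MATCH
  'Tin' -> lower='tin' -> MATCH
  'TIN' -> lower='tin' -> MATCH
  'red' -> lower='red' -> no
Matches: ['TIN', 'Tin', 'TIN']
Count: 3

3


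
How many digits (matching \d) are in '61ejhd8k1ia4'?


\d matches any digit 0-9.
Scanning '61ejhd8k1ia4':
  pos 0: '6' -> DIGIT
  pos 1: '1' -> DIGIT
  pos 6: '8' -> DIGIT
  pos 8: '1' -> DIGIT
  pos 11: '4' -> DIGIT
Digits found: ['6', '1', '8', '1', '4']
Total: 5

5


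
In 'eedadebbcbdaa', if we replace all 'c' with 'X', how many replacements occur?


re.sub('c', 'X', text) replaces every occurrence of 'c' with 'X'.
Text: 'eedadebbcbdaa'
Scanning for 'c':
  pos 8: 'c' -> replacement #1
Total replacements: 1

1


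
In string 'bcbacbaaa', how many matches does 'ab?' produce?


Pattern 'ab?' matches 'a' optionally followed by 'b'.
String: 'bcbacbaaa'
Scanning left to right for 'a' then checking next char:
  Match 1: 'a' (a not followed by b)
  Match 2: 'a' (a not followed by b)
  Match 3: 'a' (a not followed by b)
  Match 4: 'a' (a not followed by b)
Total matches: 4

4


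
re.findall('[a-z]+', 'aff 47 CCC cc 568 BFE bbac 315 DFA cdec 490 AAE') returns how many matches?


Pattern '[a-z]+' finds one or more lowercase letters.
Text: 'aff 47 CCC cc 568 BFE bbac 315 DFA cdec 490 AAE'
Scanning for matches:
  Match 1: 'aff'
  Match 2: 'cc'
  Match 3: 'bbac'
  Match 4: 'cdec'
Total matches: 4

4


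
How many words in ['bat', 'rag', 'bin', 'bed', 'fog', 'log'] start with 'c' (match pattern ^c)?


Pattern ^c anchors to start of word. Check which words begin with 'c':
  'bat' -> no
  'rag' -> no
  'bin' -> no
  'bed' -> no
  'fog' -> no
  'log' -> no
Matching words: []
Count: 0

0


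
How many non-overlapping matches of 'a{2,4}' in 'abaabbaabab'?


Pattern 'a{2,4}' matches between 2 and 4 consecutive a's (greedy).
String: 'abaabbaabab'
Finding runs of a's and applying greedy matching:
  Run at pos 0: 'a' (length 1)
  Run at pos 2: 'aa' (length 2)
  Run at pos 6: 'aa' (length 2)
  Run at pos 9: 'a' (length 1)
Matches: ['aa', 'aa']
Count: 2

2


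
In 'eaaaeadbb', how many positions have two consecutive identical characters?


Looking for consecutive identical characters in 'eaaaeadbb':
  pos 0-1: 'e' vs 'a' -> different
  pos 1-2: 'a' vs 'a' -> MATCH ('aa')
  pos 2-3: 'a' vs 'a' -> MATCH ('aa')
  pos 3-4: 'a' vs 'e' -> different
  pos 4-5: 'e' vs 'a' -> different
  pos 5-6: 'a' vs 'd' -> different
  pos 6-7: 'd' vs 'b' -> different
  pos 7-8: 'b' vs 'b' -> MATCH ('bb')
Consecutive identical pairs: ['aa', 'aa', 'bb']
Count: 3

3


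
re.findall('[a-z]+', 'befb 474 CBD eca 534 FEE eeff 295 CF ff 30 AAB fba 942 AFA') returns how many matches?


Pattern '[a-z]+' finds one or more lowercase letters.
Text: 'befb 474 CBD eca 534 FEE eeff 295 CF ff 30 AAB fba 942 AFA'
Scanning for matches:
  Match 1: 'befb'
  Match 2: 'eca'
  Match 3: 'eeff'
  Match 4: 'ff'
  Match 5: 'fba'
Total matches: 5

5


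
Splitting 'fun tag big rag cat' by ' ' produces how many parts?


Splitting by ' ' breaks the string at each occurrence of the separator.
Text: 'fun tag big rag cat'
Parts after split:
  Part 1: 'fun'
  Part 2: 'tag'
  Part 3: 'big'
  Part 4: 'rag'
  Part 5: 'cat'
Total parts: 5

5


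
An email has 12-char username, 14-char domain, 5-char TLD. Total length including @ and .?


An email address has format: username@domain.tld
Username length: 12
'@' character: 1
Domain length: 14
'.' character: 1
TLD length: 5
Total = 12 + 1 + 14 + 1 + 5 = 33

33


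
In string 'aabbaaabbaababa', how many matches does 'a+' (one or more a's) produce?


Pattern 'a+' matches one or more consecutive a's.
String: 'aabbaaabbaababa'
Scanning for runs of a:
  Match 1: 'aa' (length 2)
  Match 2: 'aaa' (length 3)
  Match 3: 'aa' (length 2)
  Match 4: 'a' (length 1)
  Match 5: 'a' (length 1)
Total matches: 5

5


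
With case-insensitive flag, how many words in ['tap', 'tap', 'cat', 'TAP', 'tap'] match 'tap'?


Case-insensitive matching: compare each word's lowercase form to 'tap'.
  'tap' -> lower='tap' -> MATCH
  'tap' -> lower='tap' -> MATCH
  'cat' -> lower='cat' -> no
  'TAP' -> lower='tap' -> MATCH
  'tap' -> lower='tap' -> MATCH
Matches: ['tap', 'tap', 'TAP', 'tap']
Count: 4

4


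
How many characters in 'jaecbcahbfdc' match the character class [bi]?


Character class [bi] matches any of: {b, i}
Scanning string 'jaecbcahbfdc' character by character:
  pos 0: 'j' -> no
  pos 1: 'a' -> no
  pos 2: 'e' -> no
  pos 3: 'c' -> no
  pos 4: 'b' -> MATCH
  pos 5: 'c' -> no
  pos 6: 'a' -> no
  pos 7: 'h' -> no
  pos 8: 'b' -> MATCH
  pos 9: 'f' -> no
  pos 10: 'd' -> no
  pos 11: 'c' -> no
Total matches: 2

2


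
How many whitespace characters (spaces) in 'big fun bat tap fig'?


\s matches whitespace characters (spaces, tabs, etc.).
Text: 'big fun bat tap fig'
This text has 5 words separated by spaces.
Number of spaces = number of words - 1 = 5 - 1 = 4

4


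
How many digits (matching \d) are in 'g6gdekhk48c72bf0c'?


\d matches any digit 0-9.
Scanning 'g6gdekhk48c72bf0c':
  pos 1: '6' -> DIGIT
  pos 8: '4' -> DIGIT
  pos 9: '8' -> DIGIT
  pos 11: '7' -> DIGIT
  pos 12: '2' -> DIGIT
  pos 15: '0' -> DIGIT
Digits found: ['6', '4', '8', '7', '2', '0']
Total: 6

6


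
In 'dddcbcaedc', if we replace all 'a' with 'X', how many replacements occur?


re.sub('a', 'X', text) replaces every occurrence of 'a' with 'X'.
Text: 'dddcbcaedc'
Scanning for 'a':
  pos 6: 'a' -> replacement #1
Total replacements: 1

1


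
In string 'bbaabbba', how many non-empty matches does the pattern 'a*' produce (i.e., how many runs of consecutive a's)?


Pattern 'a*' matches zero or more a's. We want non-empty runs of consecutive a's.
String: 'bbaabbba'
Walking through the string to find runs of a's:
  Run 1: positions 2-3 -> 'aa'
  Run 2: positions 7-7 -> 'a'
Non-empty runs found: ['aa', 'a']
Count: 2

2


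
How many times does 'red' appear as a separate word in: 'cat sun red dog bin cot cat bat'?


Scanning each word for exact match 'red':
  Word 1: 'cat' -> no
  Word 2: 'sun' -> no
  Word 3: 'red' -> MATCH
  Word 4: 'dog' -> no
  Word 5: 'bin' -> no
  Word 6: 'cot' -> no
  Word 7: 'cat' -> no
  Word 8: 'bat' -> no
Total matches: 1

1


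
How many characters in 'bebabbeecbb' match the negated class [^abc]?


Negated class [^abc] matches any char NOT in {a, b, c}
Scanning 'bebabbeecbb':
  pos 0: 'b' -> no (excluded)
  pos 1: 'e' -> MATCH
  pos 2: 'b' -> no (excluded)
  pos 3: 'a' -> no (excluded)
  pos 4: 'b' -> no (excluded)
  pos 5: 'b' -> no (excluded)
  pos 6: 'e' -> MATCH
  pos 7: 'e' -> MATCH
  pos 8: 'c' -> no (excluded)
  pos 9: 'b' -> no (excluded)
  pos 10: 'b' -> no (excluded)
Total matches: 3

3


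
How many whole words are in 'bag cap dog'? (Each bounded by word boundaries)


Word boundaries (\b) mark the start/end of each word.
Text: 'bag cap dog'
Splitting by whitespace:
  Word 1: 'bag'
  Word 2: 'cap'
  Word 3: 'dog'
Total whole words: 3

3


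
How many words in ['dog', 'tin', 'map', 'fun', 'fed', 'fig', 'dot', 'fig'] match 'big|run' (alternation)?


Alternation 'big|run' matches either 'big' or 'run'.
Checking each word:
  'dog' -> no
  'tin' -> no
  'map' -> no
  'fun' -> no
  'fed' -> no
  'fig' -> no
  'dot' -> no
  'fig' -> no
Matches: []
Count: 0

0


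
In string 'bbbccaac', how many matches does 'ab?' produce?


Pattern 'ab?' matches 'a' optionally followed by 'b'.
String: 'bbbccaac'
Scanning left to right for 'a' then checking next char:
  Match 1: 'a' (a not followed by b)
  Match 2: 'a' (a not followed by b)
Total matches: 2

2


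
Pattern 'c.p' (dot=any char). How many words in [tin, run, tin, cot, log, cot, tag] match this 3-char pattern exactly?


Pattern 'c.p' means: starts with 'c', any single char, ends with 'p'.
Checking each word (must be exactly 3 chars):
  'tin' (len=3): no
  'run' (len=3): no
  'tin' (len=3): no
  'cot' (len=3): no
  'log' (len=3): no
  'cot' (len=3): no
  'tag' (len=3): no
Matching words: []
Total: 0

0


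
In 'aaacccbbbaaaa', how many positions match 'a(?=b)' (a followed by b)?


Lookahead 'a(?=b)' matches 'a' only when followed by 'b'.
String: 'aaacccbbbaaaa'
Checking each position where char is 'a':
  pos 0: 'a' -> no (next='a')
  pos 1: 'a' -> no (next='a')
  pos 2: 'a' -> no (next='c')
  pos 9: 'a' -> no (next='a')
  pos 10: 'a' -> no (next='a')
  pos 11: 'a' -> no (next='a')
Matching positions: []
Count: 0

0


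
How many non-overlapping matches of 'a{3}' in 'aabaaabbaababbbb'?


Pattern 'a{3}' matches exactly 3 consecutive a's (greedy, non-overlapping).
String: 'aabaaabbaababbbb'
Scanning for runs of a's:
  Run at pos 0: 'aa' (length 2) -> 0 match(es)
  Run at pos 3: 'aaa' (length 3) -> 1 match(es)
  Run at pos 8: 'aa' (length 2) -> 0 match(es)
  Run at pos 11: 'a' (length 1) -> 0 match(es)
Matches found: ['aaa']
Total: 1

1


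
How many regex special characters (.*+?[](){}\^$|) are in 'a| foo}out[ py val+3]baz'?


Regex special characters are: . * + ? [ ] ( ) { } \ ^ $ |
Scanning 'a| foo}out[ py val+3]baz':
  pos 1: '|' -> SPECIAL
  pos 6: '}' -> SPECIAL
  pos 10: '[' -> SPECIAL
  pos 18: '+' -> SPECIAL
  pos 20: ']' -> SPECIAL
Special chars found: ['|', '}', '[', '+', ']']
Total: 5

5


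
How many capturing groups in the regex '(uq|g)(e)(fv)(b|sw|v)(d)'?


To count capturing groups, count each '(' that starts a group.
Pattern: '(uq|g)(e)(fv)(b|sw|v)(d)'
Walking through the pattern:
  Position 0: '(' -> group #1
  Position 6: '(' -> group #2
  Position 9: '(' -> group #3
  Position 13: '(' -> group #4
  Position 21: '(' -> group #5
Total capturing groups: 5

5


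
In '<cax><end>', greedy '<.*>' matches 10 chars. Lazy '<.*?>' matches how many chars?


Greedy '<.*>' tries to match as MUCH as possible.
Lazy '<.*?>' tries to match as LITTLE as possible.

String: '<cax><end>'
Greedy '<.*>' starts at first '<' and extends to the LAST '>': '<cax><end>' (10 chars)
Lazy '<.*?>' starts at first '<' and stops at the FIRST '>': '<cax>' (5 chars)

5


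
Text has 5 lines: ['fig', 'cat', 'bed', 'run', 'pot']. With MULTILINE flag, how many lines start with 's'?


With MULTILINE flag, ^ matches the start of each line.
Lines: ['fig', 'cat', 'bed', 'run', 'pot']
Checking which lines start with 's':
  Line 1: 'fig' -> no
  Line 2: 'cat' -> no
  Line 3: 'bed' -> no
  Line 4: 'run' -> no
  Line 5: 'pot' -> no
Matching lines: []
Count: 0

0
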